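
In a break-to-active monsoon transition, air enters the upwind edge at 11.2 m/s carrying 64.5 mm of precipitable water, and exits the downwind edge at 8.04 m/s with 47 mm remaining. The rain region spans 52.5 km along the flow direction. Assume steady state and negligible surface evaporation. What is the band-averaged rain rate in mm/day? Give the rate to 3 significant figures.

R ≈ 567 mm/day

Column moisture flux per unit crosswind length is F = V × PW.
Inflow: F_in = 11.2 × 64.5 = 722.4 mm·m/s
Outflow: F_out = 8.04 × 47 = 377.88 mm·m/s
Steady-state rate R = (F_in − F_out)/L = (722.4 − 377.88) / 52500 m = 6.562e-03 mm/s.
R = 6.562e-03 × 3600 × 24 = 567 mm/day.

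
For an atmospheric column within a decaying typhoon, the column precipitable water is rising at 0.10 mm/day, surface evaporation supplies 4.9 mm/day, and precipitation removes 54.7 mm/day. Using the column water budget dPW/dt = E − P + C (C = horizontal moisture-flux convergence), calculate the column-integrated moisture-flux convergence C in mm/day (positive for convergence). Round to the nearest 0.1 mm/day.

dPW/dt = +0.10 mm/day.
C = dPW/dt − E + P = (+0.10) − 4.9 + 54.7 = 49.9 mm/day.

C ≈ 49.9 mm/day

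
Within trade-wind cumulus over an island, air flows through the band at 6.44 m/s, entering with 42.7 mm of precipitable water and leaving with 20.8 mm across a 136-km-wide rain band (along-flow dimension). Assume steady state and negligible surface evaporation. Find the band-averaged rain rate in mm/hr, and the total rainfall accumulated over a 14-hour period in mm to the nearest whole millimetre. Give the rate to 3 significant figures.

Column moisture flux per unit crosswind length is F = V × PW.
Inflow: F_in = 6.44 × 42.7 = 274.988 mm·m/s
Outflow: F_out = 6.44 × 20.8 = 133.952 mm·m/s
Steady-state rate R = (F_in − F_out)/L = (274.988 − 133.952) / 136000 m = 1.037e-03 mm/s.
R = 1.037e-03 × 3600 = 3.73 mm/hr.
Over 14 h: total = 3.73 × 14 = 52.22 ≈ 52 mm.

R ≈ 3.73 mm/hr; total ≈ 52 mm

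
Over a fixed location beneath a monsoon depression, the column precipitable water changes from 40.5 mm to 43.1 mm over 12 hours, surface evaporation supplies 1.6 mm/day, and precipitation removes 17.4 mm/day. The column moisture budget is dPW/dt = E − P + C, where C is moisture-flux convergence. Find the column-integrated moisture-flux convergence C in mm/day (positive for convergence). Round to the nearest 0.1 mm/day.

C ≈ 21.0 mm/day

dPW/dt = (43.1 − 40.5) mm / (12/24 day) = +5.200 mm/day.
C = dPW/dt − E + P = (+5.200) − 1.6 + 17.4 = 21.0 mm/day.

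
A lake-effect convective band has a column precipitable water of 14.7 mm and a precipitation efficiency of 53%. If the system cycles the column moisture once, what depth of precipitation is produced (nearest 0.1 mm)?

Precipitation = ε × PW = 0.53 × 14.7 = 7.8 mm.

precipitation ≈ 7.8 mm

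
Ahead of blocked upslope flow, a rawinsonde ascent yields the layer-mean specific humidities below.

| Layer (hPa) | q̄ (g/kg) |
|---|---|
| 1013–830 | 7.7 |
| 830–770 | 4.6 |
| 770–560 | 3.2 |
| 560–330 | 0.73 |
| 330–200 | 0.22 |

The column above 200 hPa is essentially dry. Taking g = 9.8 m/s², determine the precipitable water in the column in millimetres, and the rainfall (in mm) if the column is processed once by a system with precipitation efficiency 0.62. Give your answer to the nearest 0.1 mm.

Precipitable water is the column-integrated vapour mass per unit area: PW = (1/g) Σ q̄ Δp, with q in kg/kg and Δp in Pa (1 kg/m² of water = 1 mm).
Layer 1013–830 hPa: Δp = 183 hPa = 18300 Pa, q̄ = 0.0077 kg/kg → 0.0077 × 18300 / 9.8 = 14.38 mm
Layer 830–770 hPa: Δp = 60 hPa = 6000 Pa, q̄ = 0.0046 kg/kg → 0.0046 × 6000 / 9.8 = 2.82 mm
Layer 770–560 hPa: Δp = 210 hPa = 21000 Pa, q̄ = 0.0032 kg/kg → 0.0032 × 21000 / 9.8 = 6.86 mm
Layer 560–330 hPa: Δp = 230 hPa = 23000 Pa, q̄ = 0.00073 kg/kg → 0.00073 × 23000 / 9.8 = 1.71 mm
Layer 330–200 hPa: Δp = 130 hPa = 13000 Pa, q̄ = 0.00022 kg/kg → 0.00022 × 13000 / 9.8 = 0.29 mm
PW = 14.38 + 2.82 + 6.86 + 1.71 + 0.29 = 26.06 ≈ 26.1 mm.
Rainfall = ε × PW = 0.62 × 26.1 = 16.2 mm.

PW ≈ 26.1 mm; rainfall ≈ 16.2 mm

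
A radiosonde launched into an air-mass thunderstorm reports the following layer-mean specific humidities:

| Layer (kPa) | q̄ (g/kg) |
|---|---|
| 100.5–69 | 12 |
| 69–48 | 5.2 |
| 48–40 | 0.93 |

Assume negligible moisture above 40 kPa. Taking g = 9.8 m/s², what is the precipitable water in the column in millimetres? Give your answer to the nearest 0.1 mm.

PW ≈ 50.5 mm

Precipitable water is the column-integrated vapour mass per unit area: PW = (1/g) Σ q̄ Δp, with q in kg/kg and Δp in Pa (1 kg/m² of water = 1 mm).
Layer 100.5–69 kPa: Δp = 315 hPa = 31500 Pa, q̄ = 0.012 kg/kg → 0.012 × 31500 / 9.8 = 38.57 mm
Layer 69–48 kPa: Δp = 210 hPa = 21000 Pa, q̄ = 0.0052 kg/kg → 0.0052 × 21000 / 9.8 = 11.14 mm
Layer 48–40 kPa: Δp = 80 hPa = 8000 Pa, q̄ = 0.00093 kg/kg → 0.00093 × 8000 / 9.8 = 0.76 mm
PW = 38.57 + 11.14 + 0.76 = 50.47 ≈ 50.5 mm.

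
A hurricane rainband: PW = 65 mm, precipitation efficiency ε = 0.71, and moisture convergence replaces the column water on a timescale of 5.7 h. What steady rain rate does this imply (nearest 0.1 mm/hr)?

R ≈ 8.1 mm/hr

Each overturning extracts ε × PW = 0.71 × 65 = 46.15 mm.
Rate = ε·PW / τ = 46.15 / 5.7 h = 8.1 mm/hr.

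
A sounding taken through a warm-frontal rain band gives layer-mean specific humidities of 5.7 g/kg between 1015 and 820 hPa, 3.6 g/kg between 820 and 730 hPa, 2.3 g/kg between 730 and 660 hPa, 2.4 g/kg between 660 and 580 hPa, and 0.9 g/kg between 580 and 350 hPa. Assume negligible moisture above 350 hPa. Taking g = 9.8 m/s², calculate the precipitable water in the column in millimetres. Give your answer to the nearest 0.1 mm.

Precipitable water is the column-integrated vapour mass per unit area: PW = (1/g) Σ q̄ Δp, with q in kg/kg and Δp in Pa (1 kg/m² of water = 1 mm).
Layer 1015–820 hPa: Δp = 195 hPa = 19500 Pa, q̄ = 0.0057 kg/kg → 0.0057 × 19500 / 9.8 = 11.34 mm
Layer 820–730 hPa: Δp = 90 hPa = 9000 Pa, q̄ = 0.0036 kg/kg → 0.0036 × 9000 / 9.8 = 3.31 mm
Layer 730–660 hPa: Δp = 70 hPa = 7000 Pa, q̄ = 0.0023 kg/kg → 0.0023 × 7000 / 9.8 = 1.64 mm
Layer 660–580 hPa: Δp = 80 hPa = 8000 Pa, q̄ = 0.0024 kg/kg → 0.0024 × 8000 / 9.8 = 1.96 mm
Layer 580–350 hPa: Δp = 230 hPa = 23000 Pa, q̄ = 0.0009 kg/kg → 0.0009 × 23000 / 9.8 = 2.11 mm
PW = 11.34 + 3.31 + 1.64 + 1.96 + 2.11 = 20.36 ≈ 20.4 mm.

PW ≈ 20.4 mm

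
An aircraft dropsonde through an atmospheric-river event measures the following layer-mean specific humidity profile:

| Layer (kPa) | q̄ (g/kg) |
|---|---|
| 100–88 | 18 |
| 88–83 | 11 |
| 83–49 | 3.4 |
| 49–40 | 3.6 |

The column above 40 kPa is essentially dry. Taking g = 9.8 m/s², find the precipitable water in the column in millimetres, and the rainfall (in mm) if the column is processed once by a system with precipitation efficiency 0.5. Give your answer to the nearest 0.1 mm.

Precipitable water is the column-integrated vapour mass per unit area: PW = (1/g) Σ q̄ Δp, with q in kg/kg and Δp in Pa (1 kg/m² of water = 1 mm).
Layer 100–88 kPa: Δp = 120 hPa = 12000 Pa, q̄ = 0.018 kg/kg → 0.018 × 12000 / 9.8 = 22.04 mm
Layer 88–83 kPa: Δp = 50 hPa = 5000 Pa, q̄ = 0.011 kg/kg → 0.011 × 5000 / 9.8 = 5.61 mm
Layer 83–49 kPa: Δp = 340 hPa = 34000 Pa, q̄ = 0.0034 kg/kg → 0.0034 × 34000 / 9.8 = 11.80 mm
Layer 49–40 kPa: Δp = 90 hPa = 9000 Pa, q̄ = 0.0036 kg/kg → 0.0036 × 9000 / 9.8 = 3.31 mm
PW = 22.04 + 5.61 + 11.80 + 3.31 = 42.76 ≈ 42.8 mm.
Rainfall = ε × PW = 0.5 × 42.8 = 21.4 mm.

PW ≈ 42.8 mm; rainfall ≈ 21.4 mm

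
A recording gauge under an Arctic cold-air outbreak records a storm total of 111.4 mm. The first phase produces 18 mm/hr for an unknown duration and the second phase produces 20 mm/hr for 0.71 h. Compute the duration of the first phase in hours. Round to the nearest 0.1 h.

duration ≈ 5.4 h

Known phases: 20 × 0.71 = 14.2 mm.
Remaining depth = 111.4 − 14.2 = 97.2 mm.
Duration = 97.2 / 18 = 5.4 h.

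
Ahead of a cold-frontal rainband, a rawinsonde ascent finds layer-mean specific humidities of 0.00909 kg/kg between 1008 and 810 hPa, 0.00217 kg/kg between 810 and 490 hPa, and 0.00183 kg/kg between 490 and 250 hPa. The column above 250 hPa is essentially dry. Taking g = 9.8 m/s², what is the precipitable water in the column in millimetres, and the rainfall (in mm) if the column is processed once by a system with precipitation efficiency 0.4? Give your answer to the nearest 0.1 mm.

PW ≈ 29.9 mm; rainfall ≈ 12.0 mm

Precipitable water is the column-integrated vapour mass per unit area: PW = (1/g) Σ q̄ Δp, with q in kg/kg and Δp in Pa (1 kg/m² of water = 1 mm).
Layer 1008–810 hPa: Δp = 198 hPa = 19800 Pa, q̄ = 0.00909 kg/kg → 0.00909 × 19800 / 9.8 = 18.37 mm
Layer 810–490 hPa: Δp = 320 hPa = 32000 Pa, q̄ = 0.00217 kg/kg → 0.00217 × 32000 / 9.8 = 7.09 mm
Layer 490–250 hPa: Δp = 240 hPa = 24000 Pa, q̄ = 0.00183 kg/kg → 0.00183 × 24000 / 9.8 = 4.48 mm
PW = 18.37 + 7.09 + 4.48 = 29.94 ≈ 29.9 mm.
Rainfall = ε × PW = 0.4 × 29.9 = 12.0 mm.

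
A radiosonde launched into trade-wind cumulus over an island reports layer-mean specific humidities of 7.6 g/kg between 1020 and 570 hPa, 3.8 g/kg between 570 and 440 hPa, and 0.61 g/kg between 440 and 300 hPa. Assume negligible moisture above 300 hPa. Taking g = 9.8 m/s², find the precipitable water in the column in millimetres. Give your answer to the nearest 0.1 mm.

PW ≈ 40.8 mm

Precipitable water is the column-integrated vapour mass per unit area: PW = (1/g) Σ q̄ Δp, with q in kg/kg and Δp in Pa (1 kg/m² of water = 1 mm).
Layer 1020–570 hPa: Δp = 450 hPa = 45000 Pa, q̄ = 0.0076 kg/kg → 0.0076 × 45000 / 9.8 = 34.90 mm
Layer 570–440 hPa: Δp = 130 hPa = 13000 Pa, q̄ = 0.0038 kg/kg → 0.0038 × 13000 / 9.8 = 5.04 mm
Layer 440–300 hPa: Δp = 140 hPa = 14000 Pa, q̄ = 0.00061 kg/kg → 0.00061 × 14000 / 9.8 = 0.87 mm
PW = 34.90 + 5.04 + 0.87 = 40.81 ≈ 40.8 mm.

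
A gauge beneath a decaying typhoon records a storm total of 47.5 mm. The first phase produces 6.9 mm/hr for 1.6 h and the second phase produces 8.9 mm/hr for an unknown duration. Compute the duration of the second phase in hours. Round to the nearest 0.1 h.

Known phases: 6.9 × 1.6 = 11.04 mm.
Remaining depth = 47.5 − 11.04 = 36.46 mm.
Duration = 36.46 / 8.9 = 4.1 h.

duration ≈ 4.1 h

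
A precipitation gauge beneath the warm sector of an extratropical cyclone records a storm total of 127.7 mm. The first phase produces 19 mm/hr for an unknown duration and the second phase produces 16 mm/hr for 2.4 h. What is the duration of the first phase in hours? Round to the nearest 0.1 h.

duration ≈ 4.7 h

Known phases: 16 × 2.4 = 38.4 mm.
Remaining depth = 127.7 − 38.4 = 89.3 mm.
Duration = 89.3 / 19 = 4.7 h.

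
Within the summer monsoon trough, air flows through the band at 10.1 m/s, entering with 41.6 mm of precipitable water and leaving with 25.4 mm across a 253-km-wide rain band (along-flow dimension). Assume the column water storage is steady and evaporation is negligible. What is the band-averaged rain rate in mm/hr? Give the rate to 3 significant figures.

R ≈ 2.33 mm/hr

Column moisture flux per unit crosswind length is F = V × PW.
Inflow: F_in = 10.1 × 41.6 = 420.16 mm·m/s
Outflow: F_out = 10.1 × 25.4 = 256.54 mm·m/s
Steady-state rate R = (F_in − F_out)/L = (420.16 − 256.54) / 253000 m = 6.467e-04 mm/s.
R = 6.467e-04 × 3600 = 2.33 mm/hr.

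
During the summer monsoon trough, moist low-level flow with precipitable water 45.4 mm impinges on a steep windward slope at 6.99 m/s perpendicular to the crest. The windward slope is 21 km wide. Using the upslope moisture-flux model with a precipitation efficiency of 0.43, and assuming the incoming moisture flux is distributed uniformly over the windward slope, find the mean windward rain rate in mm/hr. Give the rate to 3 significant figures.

Incoming column moisture flux per unit ridge length: F = V × PW = 6.99 × 45.4 = 317.346 mm·m/s.
Spread over the 21 km slope with efficiency ε = 0.43: R = ε·F/W = 0.43 × 317.346 / 21000 m = 6.498e-03 mm/s.
R = 6.498e-03 × 3600 = 23.4 mm/hr.

R ≈ 23.4 mm/hr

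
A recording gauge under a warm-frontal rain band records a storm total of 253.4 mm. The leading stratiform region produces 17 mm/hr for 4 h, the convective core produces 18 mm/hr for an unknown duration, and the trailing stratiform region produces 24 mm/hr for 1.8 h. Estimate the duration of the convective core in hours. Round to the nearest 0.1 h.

Known phases: 17 × 4 + 24 × 1.8 = 68 + 43.2 = 111.2 mm.
Remaining depth = 253.4 − 111.2 = 142.2 mm.
Duration = 142.2 / 18 = 7.9 h.

duration ≈ 7.9 h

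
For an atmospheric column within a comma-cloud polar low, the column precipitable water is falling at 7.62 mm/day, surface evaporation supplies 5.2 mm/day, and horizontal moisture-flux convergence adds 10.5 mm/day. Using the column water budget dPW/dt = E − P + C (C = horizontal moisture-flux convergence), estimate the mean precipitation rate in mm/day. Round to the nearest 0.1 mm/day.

P ≈ 23.3 mm/day

dPW/dt = -7.62 mm/day.
P = E + C − dPW/dt = 5.2 + (10.5) − (-7.62) = 23.3 mm/day.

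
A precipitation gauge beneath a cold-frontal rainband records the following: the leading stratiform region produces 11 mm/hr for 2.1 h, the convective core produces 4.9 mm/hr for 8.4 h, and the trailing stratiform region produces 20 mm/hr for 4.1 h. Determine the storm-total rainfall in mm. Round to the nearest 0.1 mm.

Total = Σ Rᵢ Δtᵢ = 11 × 2.1 + 4.9 × 8.4 + 20 × 4.1
      = 23.1 + 41.16 + 82 = 146.3 mm.

total ≈ 146.3 mm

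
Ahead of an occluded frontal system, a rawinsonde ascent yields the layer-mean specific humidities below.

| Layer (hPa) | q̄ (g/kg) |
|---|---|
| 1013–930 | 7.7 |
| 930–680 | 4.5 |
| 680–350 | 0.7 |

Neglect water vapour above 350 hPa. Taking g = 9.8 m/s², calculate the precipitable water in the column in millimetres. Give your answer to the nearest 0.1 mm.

Precipitable water is the column-integrated vapour mass per unit area: PW = (1/g) Σ q̄ Δp, with q in kg/kg and Δp in Pa (1 kg/m² of water = 1 mm).
Layer 1013–930 hPa: Δp = 83 hPa = 8300 Pa, q̄ = 0.0077 kg/kg → 0.0077 × 8300 / 9.8 = 6.52 mm
Layer 930–680 hPa: Δp = 250 hPa = 25000 Pa, q̄ = 0.0045 kg/kg → 0.0045 × 25000 / 9.8 = 11.48 mm
Layer 680–350 hPa: Δp = 330 hPa = 33000 Pa, q̄ = 0.0007 kg/kg → 0.0007 × 33000 / 9.8 = 2.36 mm
PW = 6.52 + 11.48 + 2.36 = 20.36 ≈ 20.4 mm.

PW ≈ 20.4 mm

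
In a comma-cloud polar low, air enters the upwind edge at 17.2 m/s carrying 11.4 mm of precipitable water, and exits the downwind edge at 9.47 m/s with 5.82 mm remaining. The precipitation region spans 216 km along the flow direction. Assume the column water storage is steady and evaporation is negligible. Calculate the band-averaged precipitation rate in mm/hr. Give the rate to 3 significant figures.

Column moisture flux per unit crosswind length is F = V × PW.
Inflow: F_in = 17.2 × 11.4 = 196.08 mm·m/s
Outflow: F_out = 9.47 × 5.82 = 55.1154 mm·m/s
Steady-state rate R = (F_in − F_out)/L = (196.08 − 55.1154) / 216000 m = 6.526e-04 mm/s.
R = 6.526e-04 × 3600 = 2.35 mm/hr.

R ≈ 2.35 mm/hr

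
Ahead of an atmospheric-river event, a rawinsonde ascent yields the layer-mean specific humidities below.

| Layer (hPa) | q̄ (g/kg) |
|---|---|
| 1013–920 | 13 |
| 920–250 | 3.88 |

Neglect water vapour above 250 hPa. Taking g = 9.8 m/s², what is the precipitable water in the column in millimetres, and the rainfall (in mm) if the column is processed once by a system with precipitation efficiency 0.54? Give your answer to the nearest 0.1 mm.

PW ≈ 38.9 mm; rainfall ≈ 21.0 mm

Precipitable water is the column-integrated vapour mass per unit area: PW = (1/g) Σ q̄ Δp, with q in kg/kg and Δp in Pa (1 kg/m² of water = 1 mm).
Layer 1013–920 hPa: Δp = 93 hPa = 9300 Pa, q̄ = 0.013 kg/kg → 0.013 × 9300 / 9.8 = 12.34 mm
Layer 920–250 hPa: Δp = 670 hPa = 67000 Pa, q̄ = 0.00388 kg/kg → 0.00388 × 67000 / 9.8 = 26.53 mm
PW = 12.34 + 26.53 = 38.87 ≈ 38.9 mm.
Rainfall = ε × PW = 0.54 × 38.9 = 21.0 mm.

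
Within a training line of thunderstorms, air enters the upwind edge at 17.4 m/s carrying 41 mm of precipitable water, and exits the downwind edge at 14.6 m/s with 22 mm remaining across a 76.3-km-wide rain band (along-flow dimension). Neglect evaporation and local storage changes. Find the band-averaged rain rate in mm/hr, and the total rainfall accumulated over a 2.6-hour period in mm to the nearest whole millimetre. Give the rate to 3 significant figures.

Column moisture flux per unit crosswind length is F = V × PW.
Inflow: F_in = 17.4 × 41 = 713.4 mm·m/s
Outflow: F_out = 14.6 × 22 = 321.2 mm·m/s
Steady-state rate R = (F_in − F_out)/L = (713.4 − 321.2) / 76300 m = 5.140e-03 mm/s.
R = 5.140e-03 × 3600 = 18.5 mm/hr.
Over 2.6 h: total = 18.5 × 2.6 = 48.1 ≈ 48 mm.

R ≈ 18.5 mm/hr; total ≈ 48 mm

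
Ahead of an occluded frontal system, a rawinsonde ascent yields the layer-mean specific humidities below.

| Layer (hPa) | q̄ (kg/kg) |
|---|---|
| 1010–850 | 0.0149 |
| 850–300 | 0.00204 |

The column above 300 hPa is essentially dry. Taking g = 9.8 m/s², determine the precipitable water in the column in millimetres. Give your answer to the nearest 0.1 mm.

PW ≈ 35.8 mm

Precipitable water is the column-integrated vapour mass per unit area: PW = (1/g) Σ q̄ Δp, with q in kg/kg and Δp in Pa (1 kg/m² of water = 1 mm).
Layer 1010–850 hPa: Δp = 160 hPa = 16000 Pa, q̄ = 0.0149 kg/kg → 0.0149 × 16000 / 9.8 = 24.33 mm
Layer 850–300 hPa: Δp = 550 hPa = 55000 Pa, q̄ = 0.00204 kg/kg → 0.00204 × 55000 / 9.8 = 11.45 mm
PW = 24.33 + 11.45 = 35.78 ≈ 35.8 mm.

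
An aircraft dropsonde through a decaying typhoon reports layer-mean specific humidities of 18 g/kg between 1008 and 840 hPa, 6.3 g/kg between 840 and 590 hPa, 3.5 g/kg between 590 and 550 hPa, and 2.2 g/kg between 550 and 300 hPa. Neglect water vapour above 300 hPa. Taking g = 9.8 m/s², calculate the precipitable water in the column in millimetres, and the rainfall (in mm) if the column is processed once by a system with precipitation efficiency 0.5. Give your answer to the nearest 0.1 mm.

PW ≈ 54.0 mm; rainfall ≈ 27.0 mm

Precipitable water is the column-integrated vapour mass per unit area: PW = (1/g) Σ q̄ Δp, with q in kg/kg and Δp in Pa (1 kg/m² of water = 1 mm).
Layer 1008–840 hPa: Δp = 168 hPa = 16800 Pa, q̄ = 0.018 kg/kg → 0.018 × 16800 / 9.8 = 30.86 mm
Layer 840–590 hPa: Δp = 250 hPa = 25000 Pa, q̄ = 0.0063 kg/kg → 0.0063 × 25000 / 9.8 = 16.07 mm
Layer 590–550 hPa: Δp = 40 hPa = 4000 Pa, q̄ = 0.0035 kg/kg → 0.0035 × 4000 / 9.8 = 1.43 mm
Layer 550–300 hPa: Δp = 250 hPa = 25000 Pa, q̄ = 0.0022 kg/kg → 0.0022 × 25000 / 9.8 = 5.61 mm
PW = 30.86 + 16.07 + 1.43 + 5.61 = 53.97 ≈ 54.0 mm.
Rainfall = ε × PW = 0.5 × 54.0 = 27.0 mm.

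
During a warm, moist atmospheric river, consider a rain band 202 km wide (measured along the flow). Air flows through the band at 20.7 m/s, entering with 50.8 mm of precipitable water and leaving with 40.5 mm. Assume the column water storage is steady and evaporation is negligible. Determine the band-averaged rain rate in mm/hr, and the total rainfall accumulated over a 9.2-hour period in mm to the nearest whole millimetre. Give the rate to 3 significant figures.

Column moisture flux per unit crosswind length is F = V × PW.
Inflow: F_in = 20.7 × 50.8 = 1051.56 mm·m/s
Outflow: F_out = 20.7 × 40.5 = 838.35 mm·m/s
Steady-state rate R = (F_in − F_out)/L = (1051.56 − 838.35) / 202000 m = 1.055e-03 mm/s.
R = 1.055e-03 × 3600 = 3.80 mm/hr.
Over 9.2 h: total = 3.80 × 9.2 = 34.96 ≈ 35 mm.

R ≈ 3.80 mm/hr; total ≈ 35 mm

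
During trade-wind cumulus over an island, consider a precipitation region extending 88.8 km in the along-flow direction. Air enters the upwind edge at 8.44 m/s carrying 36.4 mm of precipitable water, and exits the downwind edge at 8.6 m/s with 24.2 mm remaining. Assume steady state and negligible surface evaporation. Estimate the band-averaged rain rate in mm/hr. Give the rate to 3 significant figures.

R ≈ 4.02 mm/hr

Column moisture flux per unit crosswind length is F = V × PW.
Inflow: F_in = 8.44 × 36.4 = 307.216 mm·m/s
Outflow: F_out = 8.6 × 24.2 = 208.12 mm·m/s
Steady-state rate R = (F_in − F_out)/L = (307.216 − 208.12) / 88800 m = 1.116e-03 mm/s.
R = 1.116e-03 × 3600 = 4.02 mm/hr.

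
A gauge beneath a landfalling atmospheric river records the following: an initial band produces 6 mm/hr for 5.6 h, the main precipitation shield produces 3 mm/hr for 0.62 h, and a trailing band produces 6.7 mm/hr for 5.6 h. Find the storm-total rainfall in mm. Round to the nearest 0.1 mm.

Total = Σ Rᵢ Δtᵢ = 6 × 5.6 + 3 × 0.62 + 6.7 × 5.6
      = 33.6 + 1.86 + 37.52 = 73.0 mm.

total ≈ 73.0 mm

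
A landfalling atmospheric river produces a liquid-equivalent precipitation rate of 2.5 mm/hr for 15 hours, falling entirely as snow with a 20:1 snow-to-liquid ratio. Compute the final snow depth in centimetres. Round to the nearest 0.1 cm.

Liquid-equivalent depth = 2.5 × 15 = 37.5 mm.
Snow depth = 37.5 mm × 20 = 750 mm = 75.0 cm.

snow depth ≈ 75.0 cm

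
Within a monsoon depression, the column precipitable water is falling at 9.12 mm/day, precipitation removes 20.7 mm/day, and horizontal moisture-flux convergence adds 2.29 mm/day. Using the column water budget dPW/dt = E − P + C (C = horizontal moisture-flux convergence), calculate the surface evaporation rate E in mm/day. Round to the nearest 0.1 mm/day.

E ≈ 9.3 mm/day

dPW/dt = -9.12 mm/day.
E = dPW/dt + P − C = (-9.12) + 20.7 − (2.29) = 9.3 mm/day.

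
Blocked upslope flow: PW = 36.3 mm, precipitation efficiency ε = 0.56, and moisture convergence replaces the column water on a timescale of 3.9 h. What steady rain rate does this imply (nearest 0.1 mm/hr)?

Each overturning extracts ε × PW = 0.56 × 36.3 = 20.328 mm.
Rate = ε·PW / τ = 20.328 / 3.9 h = 5.2 mm/hr.

R ≈ 5.2 mm/hr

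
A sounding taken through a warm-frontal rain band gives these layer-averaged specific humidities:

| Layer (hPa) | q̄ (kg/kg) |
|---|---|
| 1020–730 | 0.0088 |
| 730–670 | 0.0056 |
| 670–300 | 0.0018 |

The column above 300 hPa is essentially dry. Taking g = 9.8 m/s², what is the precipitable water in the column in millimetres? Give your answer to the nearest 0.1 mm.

PW ≈ 36.3 mm

Precipitable water is the column-integrated vapour mass per unit area: PW = (1/g) Σ q̄ Δp, with q in kg/kg and Δp in Pa (1 kg/m² of water = 1 mm).
Layer 1020–730 hPa: Δp = 290 hPa = 29000 Pa, q̄ = 0.0088 kg/kg → 0.0088 × 29000 / 9.8 = 26.04 mm
Layer 730–670 hPa: Δp = 60 hPa = 6000 Pa, q̄ = 0.0056 kg/kg → 0.0056 × 6000 / 9.8 = 3.43 mm
Layer 670–300 hPa: Δp = 370 hPa = 37000 Pa, q̄ = 0.0018 kg/kg → 0.0018 × 37000 / 9.8 = 6.80 mm
PW = 26.04 + 3.43 + 6.80 = 36.27 ≈ 36.3 mm.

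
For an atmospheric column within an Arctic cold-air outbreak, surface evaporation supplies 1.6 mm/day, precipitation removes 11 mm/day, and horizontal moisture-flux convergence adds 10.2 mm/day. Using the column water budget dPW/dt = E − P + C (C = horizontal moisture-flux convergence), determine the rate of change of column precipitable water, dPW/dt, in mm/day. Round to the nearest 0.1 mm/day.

dPW/dt = E − P + C = 1.6 − 11 + (10.2) = 0.8 mm/day.

dPW/dt ≈ 0.8 mm/day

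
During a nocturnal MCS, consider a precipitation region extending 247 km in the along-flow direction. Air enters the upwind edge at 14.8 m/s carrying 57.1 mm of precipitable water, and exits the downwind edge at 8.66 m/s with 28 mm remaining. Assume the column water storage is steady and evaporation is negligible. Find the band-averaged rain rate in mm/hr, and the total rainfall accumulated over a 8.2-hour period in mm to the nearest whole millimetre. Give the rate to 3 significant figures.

R ≈ 8.78 mm/hr; total ≈ 72 mm

Column moisture flux per unit crosswind length is F = V × PW.
Inflow: F_in = 14.8 × 57.1 = 845.08 mm·m/s
Outflow: F_out = 8.66 × 28 = 242.48 mm·m/s
Steady-state rate R = (F_in − F_out)/L = (845.08 − 242.48) / 247000 m = 2.440e-03 mm/s.
R = 2.440e-03 × 3600 = 8.78 mm/hr.
Over 8.2 h: total = 8.78 × 8.2 = 71.996 ≈ 72 mm.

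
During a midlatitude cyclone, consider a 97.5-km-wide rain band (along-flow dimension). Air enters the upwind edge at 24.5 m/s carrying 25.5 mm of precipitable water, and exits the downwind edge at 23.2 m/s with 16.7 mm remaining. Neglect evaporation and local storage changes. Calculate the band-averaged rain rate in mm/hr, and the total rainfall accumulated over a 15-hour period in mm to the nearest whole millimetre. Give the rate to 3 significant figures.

R ≈ 8.76 mm/hr; total ≈ 131 mm

Column moisture flux per unit crosswind length is F = V × PW.
Inflow: F_in = 24.5 × 25.5 = 624.75 mm·m/s
Outflow: F_out = 23.2 × 16.7 = 387.44 mm·m/s
Steady-state rate R = (F_in − F_out)/L = (624.75 − 387.44) / 97500 m = 2.434e-03 mm/s.
R = 2.434e-03 × 3600 = 8.76 mm/hr.
Over 15 h: total = 8.76 × 15 = 131.4 ≈ 131 mm.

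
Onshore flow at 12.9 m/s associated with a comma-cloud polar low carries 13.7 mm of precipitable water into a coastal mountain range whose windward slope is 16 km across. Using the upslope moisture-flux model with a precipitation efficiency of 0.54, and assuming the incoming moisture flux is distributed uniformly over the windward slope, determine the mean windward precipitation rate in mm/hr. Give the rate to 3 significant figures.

Incoming column moisture flux per unit ridge length: F = V × PW = 12.9 × 13.7 = 176.73 mm·m/s.
Spread over the 16 km slope with efficiency ε = 0.54: R = ε·F/W = 0.54 × 176.73 / 16000 m = 5.965e-03 mm/s.
R = 5.965e-03 × 3600 = 21.5 mm/hr.

R ≈ 21.5 mm/hr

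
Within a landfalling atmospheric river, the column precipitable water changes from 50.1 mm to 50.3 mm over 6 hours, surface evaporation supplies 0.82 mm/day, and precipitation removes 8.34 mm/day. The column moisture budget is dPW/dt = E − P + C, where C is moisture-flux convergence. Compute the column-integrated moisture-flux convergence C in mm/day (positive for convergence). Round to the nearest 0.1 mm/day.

C ≈ 8.3 mm/day

dPW/dt = (50.3 − 50.1) mm / (6/24 day) = +0.800 mm/day.
C = dPW/dt − E + P = (+0.800) − 0.82 + 8.34 = 8.3 mm/day.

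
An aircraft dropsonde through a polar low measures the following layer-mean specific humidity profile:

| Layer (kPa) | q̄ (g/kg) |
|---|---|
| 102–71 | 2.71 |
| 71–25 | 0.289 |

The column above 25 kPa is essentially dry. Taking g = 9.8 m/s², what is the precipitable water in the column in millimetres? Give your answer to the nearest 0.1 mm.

Precipitable water is the column-integrated vapour mass per unit area: PW = (1/g) Σ q̄ Δp, with q in kg/kg and Δp in Pa (1 kg/m² of water = 1 mm).
Layer 102–71 kPa: Δp = 310 hPa = 31000 Pa, q̄ = 0.00271 kg/kg → 0.00271 × 31000 / 9.8 = 8.57 mm
Layer 71–25 kPa: Δp = 460 hPa = 46000 Pa, q̄ = 0.000289 kg/kg → 0.000289 × 46000 / 9.8 = 1.36 mm
PW = 8.57 + 1.36 = 9.93 ≈ 9.9 mm.

PW ≈ 9.9 mm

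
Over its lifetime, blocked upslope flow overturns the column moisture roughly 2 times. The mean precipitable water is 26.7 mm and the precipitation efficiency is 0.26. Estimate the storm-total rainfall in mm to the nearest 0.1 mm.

Each cycle deposits ε × PW = 0.26 × 26.7 = 6.942 mm.
Over 2 cycles: 2 × 6.942 = 13.9 mm.

rainfall ≈ 13.9 mm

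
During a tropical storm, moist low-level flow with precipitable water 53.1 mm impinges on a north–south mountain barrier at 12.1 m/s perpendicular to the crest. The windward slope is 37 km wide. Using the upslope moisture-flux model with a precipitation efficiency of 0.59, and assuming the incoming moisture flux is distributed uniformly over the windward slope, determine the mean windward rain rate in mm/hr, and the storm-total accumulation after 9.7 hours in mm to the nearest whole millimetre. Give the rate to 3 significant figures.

R ≈ 36.9 mm/hr; total ≈ 358 mm

Incoming column moisture flux per unit ridge length: F = V × PW = 12.1 × 53.1 = 642.51 mm·m/s.
Spread over the 37 km slope with efficiency ε = 0.59: R = ε·F/W = 0.59 × 642.51 / 37000 m = 1.025e-02 mm/s.
R = 1.025e-02 × 3600 = 36.9 mm/hr.
Over 9.7 h: total = 36.9 × 9.7 = 357.93 ≈ 358 mm.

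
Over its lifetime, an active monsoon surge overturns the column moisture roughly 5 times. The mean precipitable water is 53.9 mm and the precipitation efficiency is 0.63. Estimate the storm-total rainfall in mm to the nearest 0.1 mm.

Each cycle deposits ε × PW = 0.63 × 53.9 = 33.957 mm.
Over 5 cycles: 5 × 33.957 = 169.8 mm.

rainfall ≈ 169.8 mm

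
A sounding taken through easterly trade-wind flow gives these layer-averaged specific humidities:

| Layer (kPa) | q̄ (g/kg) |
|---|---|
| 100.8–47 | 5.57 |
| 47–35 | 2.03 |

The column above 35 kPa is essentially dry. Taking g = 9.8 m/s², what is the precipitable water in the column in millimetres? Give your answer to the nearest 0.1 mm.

PW ≈ 33.1 mm

Precipitable water is the column-integrated vapour mass per unit area: PW = (1/g) Σ q̄ Δp, with q in kg/kg and Δp in Pa (1 kg/m² of water = 1 mm).
Layer 100.8–47 kPa: Δp = 538 hPa = 53800 Pa, q̄ = 0.00557 kg/kg → 0.00557 × 53800 / 9.8 = 30.58 mm
Layer 47–35 kPa: Δp = 120 hPa = 12000 Pa, q̄ = 0.00203 kg/kg → 0.00203 × 12000 / 9.8 = 2.49 mm
PW = 30.58 + 2.49 = 33.07 ≈ 33.1 mm.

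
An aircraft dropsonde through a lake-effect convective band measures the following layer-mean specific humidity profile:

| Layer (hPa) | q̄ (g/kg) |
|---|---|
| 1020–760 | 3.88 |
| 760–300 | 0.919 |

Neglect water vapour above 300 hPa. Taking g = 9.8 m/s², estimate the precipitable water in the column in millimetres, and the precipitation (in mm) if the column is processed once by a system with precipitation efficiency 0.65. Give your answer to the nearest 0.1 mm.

Precipitable water is the column-integrated vapour mass per unit area: PW = (1/g) Σ q̄ Δp, with q in kg/kg and Δp in Pa (1 kg/m² of water = 1 mm).
Layer 1020–760 hPa: Δp = 260 hPa = 26000 Pa, q̄ = 0.00388 kg/kg → 0.00388 × 26000 / 9.8 = 10.29 mm
Layer 760–300 hPa: Δp = 460 hPa = 46000 Pa, q̄ = 0.000919 kg/kg → 0.000919 × 46000 / 9.8 = 4.31 mm
PW = 10.29 + 4.31 = 14.60 ≈ 14.6 mm.
Precipitation = ε × PW = 0.65 × 14.6 = 9.5 mm.

PW ≈ 14.6 mm; precipitation ≈ 9.5 mm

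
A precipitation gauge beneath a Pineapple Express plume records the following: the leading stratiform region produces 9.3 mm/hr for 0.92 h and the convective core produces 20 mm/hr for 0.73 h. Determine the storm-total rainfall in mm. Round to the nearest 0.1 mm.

total ≈ 23.2 mm

Total = Σ Rᵢ Δtᵢ = 9.3 × 0.92 + 20 × 0.73
      = 8.556 + 14.6 = 23.2 mm.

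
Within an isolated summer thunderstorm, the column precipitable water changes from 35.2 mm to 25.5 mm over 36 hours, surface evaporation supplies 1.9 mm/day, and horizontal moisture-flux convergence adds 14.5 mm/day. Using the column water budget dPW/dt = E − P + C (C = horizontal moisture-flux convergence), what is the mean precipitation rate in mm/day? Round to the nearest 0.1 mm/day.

dPW/dt = (25.5 − 35.2) mm / (36/24 day) = -6.467 mm/day.
P = E + C − dPW/dt = 1.9 + (14.5) − (-6.467) = 22.9 mm/day.

P ≈ 22.9 mm/day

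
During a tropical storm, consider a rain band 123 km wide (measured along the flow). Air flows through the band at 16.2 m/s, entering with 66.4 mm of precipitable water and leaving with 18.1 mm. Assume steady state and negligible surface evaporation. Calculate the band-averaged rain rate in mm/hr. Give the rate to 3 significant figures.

R ≈ 22.9 mm/hr

Column moisture flux per unit crosswind length is F = V × PW.
Inflow: F_in = 16.2 × 66.4 = 1075.68 mm·m/s
Outflow: F_out = 16.2 × 18.1 = 293.22 mm·m/s
Steady-state rate R = (F_in − F_out)/L = (1075.68 − 293.22) / 123000 m = 6.361e-03 mm/s.
R = 6.361e-03 × 3600 = 22.9 mm/hr.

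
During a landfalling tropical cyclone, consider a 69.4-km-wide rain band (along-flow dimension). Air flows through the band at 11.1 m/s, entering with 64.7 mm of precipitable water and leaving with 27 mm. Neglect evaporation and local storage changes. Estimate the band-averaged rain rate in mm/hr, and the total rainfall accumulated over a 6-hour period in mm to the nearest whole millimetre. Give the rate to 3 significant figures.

Column moisture flux per unit crosswind length is F = V × PW.
Inflow: F_in = 11.1 × 64.7 = 718.17 mm·m/s
Outflow: F_out = 11.1 × 27 = 299.7 mm·m/s
Steady-state rate R = (F_in − F_out)/L = (718.17 − 299.7) / 69400 m = 6.030e-03 mm/s.
R = 6.030e-03 × 3600 = 21.7 mm/hr.
Over 6 h: total = 21.7 × 6 = 130.2 ≈ 130 mm.

R ≈ 21.7 mm/hr; total ≈ 130 mm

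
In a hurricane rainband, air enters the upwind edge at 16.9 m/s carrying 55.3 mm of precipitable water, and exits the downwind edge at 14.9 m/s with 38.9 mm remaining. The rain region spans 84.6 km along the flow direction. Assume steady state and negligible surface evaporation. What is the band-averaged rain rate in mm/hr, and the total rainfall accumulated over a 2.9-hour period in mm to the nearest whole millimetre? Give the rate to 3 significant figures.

R ≈ 15.1 mm/hr; total ≈ 44 mm

Column moisture flux per unit crosswind length is F = V × PW.
Inflow: F_in = 16.9 × 55.3 = 934.57 mm·m/s
Outflow: F_out = 14.9 × 38.9 = 579.61 mm·m/s
Steady-state rate R = (F_in − F_out)/L = (934.57 − 579.61) / 84600 m = 4.196e-03 mm/s.
R = 4.196e-03 × 3600 = 15.1 mm/hr.
Over 2.9 h: total = 15.1 × 2.9 = 43.79 ≈ 44 mm.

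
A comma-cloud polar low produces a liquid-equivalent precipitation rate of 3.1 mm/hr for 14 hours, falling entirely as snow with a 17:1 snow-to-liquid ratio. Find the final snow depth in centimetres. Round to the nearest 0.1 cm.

Liquid-equivalent depth = 3.1 × 14 = 43.4 mm.
Snow depth = 43.4 mm × 17 = 737.8 mm = 73.8 cm.

snow depth ≈ 73.8 cm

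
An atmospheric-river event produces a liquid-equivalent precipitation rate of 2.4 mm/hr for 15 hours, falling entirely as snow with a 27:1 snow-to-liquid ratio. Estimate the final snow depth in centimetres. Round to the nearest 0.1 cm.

Liquid-equivalent depth = 2.4 × 15 = 36 mm.
Snow depth = 36 mm × 27 = 972 mm = 97.2 cm.

snow depth ≈ 97.2 cm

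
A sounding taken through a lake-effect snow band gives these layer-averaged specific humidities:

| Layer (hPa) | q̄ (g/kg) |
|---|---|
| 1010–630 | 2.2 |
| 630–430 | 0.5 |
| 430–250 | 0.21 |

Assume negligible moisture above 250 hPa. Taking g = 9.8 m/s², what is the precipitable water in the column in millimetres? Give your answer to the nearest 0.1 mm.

Precipitable water is the column-integrated vapour mass per unit area: PW = (1/g) Σ q̄ Δp, with q in kg/kg and Δp in Pa (1 kg/m² of water = 1 mm).
Layer 1010–630 hPa: Δp = 380 hPa = 38000 Pa, q̄ = 0.0022 kg/kg → 0.0022 × 38000 / 9.8 = 8.53 mm
Layer 630–430 hPa: Δp = 200 hPa = 20000 Pa, q̄ = 0.0005 kg/kg → 0.0005 × 20000 / 9.8 = 1.02 mm
Layer 430–250 hPa: Δp = 180 hPa = 18000 Pa, q̄ = 0.00021 kg/kg → 0.00021 × 18000 / 9.8 = 0.39 mm
PW = 8.53 + 1.02 + 0.39 = 9.94 ≈ 9.9 mm.

PW ≈ 9.9 mm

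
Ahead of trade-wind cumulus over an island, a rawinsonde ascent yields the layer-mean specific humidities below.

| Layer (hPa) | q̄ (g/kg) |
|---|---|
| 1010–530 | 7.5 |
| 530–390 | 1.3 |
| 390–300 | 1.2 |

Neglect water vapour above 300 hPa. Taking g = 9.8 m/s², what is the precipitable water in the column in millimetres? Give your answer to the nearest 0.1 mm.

PW ≈ 39.7 mm

Precipitable water is the column-integrated vapour mass per unit area: PW = (1/g) Σ q̄ Δp, with q in kg/kg and Δp in Pa (1 kg/m² of water = 1 mm).
Layer 1010–530 hPa: Δp = 480 hPa = 48000 Pa, q̄ = 0.0075 kg/kg → 0.0075 × 48000 / 9.8 = 36.73 mm
Layer 530–390 hPa: Δp = 140 hPa = 14000 Pa, q̄ = 0.0013 kg/kg → 0.0013 × 14000 / 9.8 = 1.86 mm
Layer 390–300 hPa: Δp = 90 hPa = 9000 Pa, q̄ = 0.0012 kg/kg → 0.0012 × 9000 / 9.8 = 1.10 mm
PW = 36.73 + 1.86 + 1.10 = 39.69 ≈ 39.7 mm.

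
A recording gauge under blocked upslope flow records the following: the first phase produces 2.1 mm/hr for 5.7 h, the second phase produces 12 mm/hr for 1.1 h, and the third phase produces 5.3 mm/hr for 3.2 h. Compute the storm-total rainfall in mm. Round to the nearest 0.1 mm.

Total = Σ Rᵢ Δtᵢ = 2.1 × 5.7 + 12 × 1.1 + 5.3 × 3.2
      = 11.97 + 13.2 + 16.96 = 42.1 mm.

total ≈ 42.1 mm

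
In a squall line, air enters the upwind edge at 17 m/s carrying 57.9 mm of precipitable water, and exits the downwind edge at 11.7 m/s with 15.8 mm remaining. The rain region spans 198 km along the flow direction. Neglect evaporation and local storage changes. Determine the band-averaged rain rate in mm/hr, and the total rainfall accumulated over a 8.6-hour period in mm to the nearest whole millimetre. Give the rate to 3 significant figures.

R ≈ 14.5 mm/hr; total ≈ 125 mm

Column moisture flux per unit crosswind length is F = V × PW.
Inflow: F_in = 17 × 57.9 = 984.3 mm·m/s
Outflow: F_out = 11.7 × 15.8 = 184.86 mm·m/s
Steady-state rate R = (F_in − F_out)/L = (984.3 − 184.86) / 198000 m = 4.038e-03 mm/s.
R = 4.038e-03 × 3600 = 14.5 mm/hr.
Over 8.6 h: total = 14.5 × 8.6 = 124.7 ≈ 125 mm.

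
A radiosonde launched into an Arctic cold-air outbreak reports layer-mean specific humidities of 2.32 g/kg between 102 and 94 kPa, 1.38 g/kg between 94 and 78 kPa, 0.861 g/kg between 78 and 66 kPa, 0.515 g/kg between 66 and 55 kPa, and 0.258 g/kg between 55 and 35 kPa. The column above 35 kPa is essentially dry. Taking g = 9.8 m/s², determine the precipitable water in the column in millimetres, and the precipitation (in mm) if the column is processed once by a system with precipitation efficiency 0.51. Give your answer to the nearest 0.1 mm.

PW ≈ 6.3 mm; precipitation ≈ 3.2 mm

Precipitable water is the column-integrated vapour mass per unit area: PW = (1/g) Σ q̄ Δp, with q in kg/kg and Δp in Pa (1 kg/m² of water = 1 mm).
Layer 102–94 kPa: Δp = 80 hPa = 8000 Pa, q̄ = 0.00232 kg/kg → 0.00232 × 8000 / 9.8 = 1.89 mm
Layer 94–78 kPa: Δp = 160 hPa = 16000 Pa, q̄ = 0.00138 kg/kg → 0.00138 × 16000 / 9.8 = 2.25 mm
Layer 78–66 kPa: Δp = 120 hPa = 12000 Pa, q̄ = 0.000861 kg/kg → 0.000861 × 12000 / 9.8 = 1.05 mm
Layer 66–55 kPa: Δp = 110 hPa = 11000 Pa, q̄ = 0.000515 kg/kg → 0.000515 × 11000 / 9.8 = 0.58 mm
Layer 55–35 kPa: Δp = 200 hPa = 20000 Pa, q̄ = 0.000258 kg/kg → 0.000258 × 20000 / 9.8 = 0.53 mm
PW = 1.89 + 2.25 + 1.05 + 0.58 + 0.53 = 6.30 ≈ 6.3 mm.
Precipitation = ε × PW = 0.51 × 6.3 = 3.2 mm.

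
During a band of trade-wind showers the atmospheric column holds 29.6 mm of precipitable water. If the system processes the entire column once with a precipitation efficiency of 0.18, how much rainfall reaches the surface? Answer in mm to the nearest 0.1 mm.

rainfall ≈ 5.3 mm

Rainfall = ε × PW = 0.18 × 29.6 = 5.3 mm.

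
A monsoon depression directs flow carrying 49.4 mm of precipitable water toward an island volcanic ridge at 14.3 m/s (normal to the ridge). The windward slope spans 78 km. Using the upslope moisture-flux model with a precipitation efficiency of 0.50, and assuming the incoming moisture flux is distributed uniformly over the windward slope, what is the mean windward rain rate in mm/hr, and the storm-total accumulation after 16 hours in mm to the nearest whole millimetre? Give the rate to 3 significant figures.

R ≈ 16.3 mm/hr; total ≈ 261 mm

Incoming column moisture flux per unit ridge length: F = V × PW = 14.3 × 49.4 = 706.42 mm·m/s.
Spread over the 78 km slope with efficiency ε = 0.50: R = ε·F/W = 0.50 × 706.42 / 78000 m = 4.528e-03 mm/s.
R = 4.528e-03 × 3600 = 16.3 mm/hr.
Over 16 h: total = 16.3 × 16 = 260.8 ≈ 261 mm.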